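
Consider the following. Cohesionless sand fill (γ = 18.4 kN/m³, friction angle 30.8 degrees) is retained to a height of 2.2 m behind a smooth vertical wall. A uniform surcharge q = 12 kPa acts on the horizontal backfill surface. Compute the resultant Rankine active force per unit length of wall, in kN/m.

22.9 kN/m

K_a = tan²(45° − φ/2) = 0.3227.
Soil triangle: ½ K_a γ H² = 0.5×0.3227×18.4×2.2² = 14.37 kN/m.
Surcharge rectangle: K_a q H = 0.3227×12×2.2 = 8.520 kN/m.
Total = 14.37 + 8.520 = 22.89 kN/m.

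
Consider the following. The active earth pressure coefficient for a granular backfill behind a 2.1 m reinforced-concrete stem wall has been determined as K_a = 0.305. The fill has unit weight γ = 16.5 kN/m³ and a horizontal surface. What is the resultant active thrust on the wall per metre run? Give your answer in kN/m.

P = ½ K_a γ H² = 0.5 × 0.305 × 16.5 × 2.1² = 11.10 kN/m.

11.1 kN/m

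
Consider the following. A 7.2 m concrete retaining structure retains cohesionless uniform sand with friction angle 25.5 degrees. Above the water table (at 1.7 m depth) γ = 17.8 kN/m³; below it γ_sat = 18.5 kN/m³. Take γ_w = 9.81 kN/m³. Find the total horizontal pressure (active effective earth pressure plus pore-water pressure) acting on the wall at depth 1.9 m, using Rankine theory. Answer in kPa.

14.7 kPa

K_a = (1 − sin φ)/(1 + sin φ) = 0.3981.
γ' = 18.5 − 9.81 = 8.690 kN/m³.
Effective vertical stress at 1.9 m: σ'_v = 17.8×1.7 + 8.690×0.200 = 32.00 kPa.
σ'_h = K_a σ'_v = 0.3981 × 32.00 = 12.74 kPa; u = γ_w × 0.200 = 1.962 kPa.
Total σ_h = 12.74 + 1.962 = 14.70 kPa.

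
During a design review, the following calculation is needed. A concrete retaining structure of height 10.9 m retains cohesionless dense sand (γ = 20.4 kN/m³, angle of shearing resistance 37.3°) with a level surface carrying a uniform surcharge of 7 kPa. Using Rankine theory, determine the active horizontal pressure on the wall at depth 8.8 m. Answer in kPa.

45.8 kPa

K_a = (1 − sin φ)/(1 + sin φ) = 0.2453.
σ_v = γz + q = 20.4 × 8.8 + 7 = 186.5 kPa.
σ_h = K_a σ_v = 0.2453 × 186.5 = 45.76 kPa.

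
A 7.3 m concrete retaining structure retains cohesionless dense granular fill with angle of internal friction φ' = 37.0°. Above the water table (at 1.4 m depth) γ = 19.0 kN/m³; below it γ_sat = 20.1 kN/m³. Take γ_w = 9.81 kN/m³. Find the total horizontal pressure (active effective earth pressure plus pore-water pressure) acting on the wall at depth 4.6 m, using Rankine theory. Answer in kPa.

K_a = (1 − sin φ)/(1 + sin φ) = 0.2486.
γ' = 20.1 − 9.81 = 10.29 kN/m³.
Effective vertical stress at 4.6 m: σ'_v = 19.0×1.4 + 10.29×3.20 = 59.53 kPa.
σ'_h = K_a σ'_v = 0.2486 × 59.53 = 14.80 kPa; u = γ_w × 3.20 = 31.39 kPa.
Total σ_h = 14.80 + 31.39 = 46.19 kPa.

46.2 kPa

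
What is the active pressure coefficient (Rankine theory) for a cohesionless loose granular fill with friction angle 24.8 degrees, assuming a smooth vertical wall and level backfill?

K_a = (1 − sin φ)/(1 + sin φ) = (1 − sin 24.8°)/(1 + sin 24.8°) = 0.4090.

0.409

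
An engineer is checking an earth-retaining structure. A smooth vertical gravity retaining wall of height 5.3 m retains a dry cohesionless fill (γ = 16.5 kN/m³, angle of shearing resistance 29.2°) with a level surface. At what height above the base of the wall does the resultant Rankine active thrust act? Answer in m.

1.77 m

K_a = 0.3442.
The pressure distribution is triangular, so the resultant acts at H/3 above the base = 5.3/3 = 1.767 m.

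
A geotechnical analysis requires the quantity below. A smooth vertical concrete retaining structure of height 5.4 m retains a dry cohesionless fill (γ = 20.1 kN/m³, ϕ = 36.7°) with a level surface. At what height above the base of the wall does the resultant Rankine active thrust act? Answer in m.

1.80 m

K_a = 0.2519.
The pressure distribution is triangular, so the resultant acts at H/3 above the base = 5.4/3 = 1.800 m.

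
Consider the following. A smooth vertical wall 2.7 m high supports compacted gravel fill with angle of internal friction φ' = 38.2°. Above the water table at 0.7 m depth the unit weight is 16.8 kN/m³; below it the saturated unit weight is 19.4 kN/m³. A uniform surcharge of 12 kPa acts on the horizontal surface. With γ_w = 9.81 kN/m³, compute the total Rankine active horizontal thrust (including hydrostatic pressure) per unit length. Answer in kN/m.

K_a = tan²(45° − φ/2) = 0.2358.
γ' = 19.4 − 9.81 = 9.590 kN/m³. h₂ = H − d_w = 2.0 m.
σ'_h: at surface K_a·q = 2.829; at WT K_a(q+γd_w) = 5.602; at base K_a(q+γd_w+γ'h₂) = 10.12 kPa.
P₁ = ½(2.829+5.602)×0.7 = 2.951; P₂ = ½(5.602+10.12)×2.0 = 15.73; P_w = ½γ_w h₂² = 19.62.
Total = 2.951+15.73+19.62 = 38.30 kN/m.

38.3 kN/m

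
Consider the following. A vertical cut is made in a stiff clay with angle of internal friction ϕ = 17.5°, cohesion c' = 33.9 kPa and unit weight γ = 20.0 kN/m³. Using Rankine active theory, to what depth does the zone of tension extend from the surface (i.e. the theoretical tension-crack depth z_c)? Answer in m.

K_a = tan²(45° − 17.5°/2) = 0.5376; √K_a = 0.7332.
The active pressure is zero where K_a γ z = 2c√K_a, so z_c = 2c/(γ√K_a) = 2×33.9/(20.0×0.7332) = 4.623 m.

4.62 m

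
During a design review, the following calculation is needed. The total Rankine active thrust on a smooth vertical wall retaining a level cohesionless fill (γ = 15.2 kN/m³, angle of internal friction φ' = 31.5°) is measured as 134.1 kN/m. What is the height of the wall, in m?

K_a = 0.3136. P_a = ½ K_a γ H² ⇒ H = √(2P_a/(K_a γ)).
H = √(2×134.1/(0.3136×15.2)) = 7.501 m.

7.50 m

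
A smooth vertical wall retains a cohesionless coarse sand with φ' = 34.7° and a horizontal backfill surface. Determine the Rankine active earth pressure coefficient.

0.274

K_a = (1 − sin φ)/(1 + sin φ) = (1 − sin 34.7°)/(1 + sin 34.7°) = 0.2745.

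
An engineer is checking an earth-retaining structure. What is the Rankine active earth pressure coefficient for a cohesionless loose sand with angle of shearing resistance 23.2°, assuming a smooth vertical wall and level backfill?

0.435

K_a = (1 − sin φ)/(1 + sin φ) = (1 − sin 23.2°)/(1 + sin 23.2°) = 0.4348.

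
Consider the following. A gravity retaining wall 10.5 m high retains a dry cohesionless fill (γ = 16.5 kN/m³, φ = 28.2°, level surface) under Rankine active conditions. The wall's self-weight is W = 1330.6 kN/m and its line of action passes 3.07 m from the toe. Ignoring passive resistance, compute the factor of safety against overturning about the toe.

K_a = tan²(45° − 28.2°/2) = 0.3582.
P_a = ½K_aγH² = 0.5×0.3582×16.5×10.5² = 325.8 kN/m, acting at H/3 = 3.500 m above the base.
Overturning moment M_o = P_a × H/3 = 325.8 × 3.500 = 1140.
Resisting moment M_r = W × 3.07 = 1330.6 × 3.07 = 4085.
FS_overturning = M_r/M_o = 4085/1140 = 3.582.

3.58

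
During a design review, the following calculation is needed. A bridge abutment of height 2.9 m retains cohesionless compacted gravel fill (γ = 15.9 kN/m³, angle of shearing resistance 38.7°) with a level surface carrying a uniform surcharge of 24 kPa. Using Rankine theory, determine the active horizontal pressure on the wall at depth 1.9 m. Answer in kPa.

12.5 kPa

K_a = (1 − sin φ)/(1 + sin φ) = 0.2306.
σ_v = γz + q = 15.9 × 1.9 + 24 = 54.21 kPa.
σ_h = K_a σ_v = 0.2306 × 54.21 = 12.50 kPa.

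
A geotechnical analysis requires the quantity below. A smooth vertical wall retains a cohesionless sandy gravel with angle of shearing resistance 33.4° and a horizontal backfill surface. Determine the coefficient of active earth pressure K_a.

K_a = (1 − sin φ)/(1 + sin φ) = (1 − sin 33.4°)/(1 + sin 33.4°) = 0.2899.

0.290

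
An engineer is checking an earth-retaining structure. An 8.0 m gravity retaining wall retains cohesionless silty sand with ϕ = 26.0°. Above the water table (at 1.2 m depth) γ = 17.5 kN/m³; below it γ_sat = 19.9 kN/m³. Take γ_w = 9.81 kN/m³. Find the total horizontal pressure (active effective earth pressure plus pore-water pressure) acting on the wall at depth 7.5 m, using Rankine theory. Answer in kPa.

94.8 kPa

K_a = (1 − sin φ)/(1 + sin φ) = 0.3905.
γ' = 19.9 − 9.81 = 10.09 kN/m³.
Effective vertical stress at 7.5 m: σ'_v = 17.5×1.2 + 10.09×6.30 = 84.57 kPa.
σ'_h = K_a σ'_v = 0.3905 × 84.57 = 33.02 kPa; u = γ_w × 6.30 = 61.80 kPa.
Total σ_h = 33.02 + 61.80 = 94.82 kPa.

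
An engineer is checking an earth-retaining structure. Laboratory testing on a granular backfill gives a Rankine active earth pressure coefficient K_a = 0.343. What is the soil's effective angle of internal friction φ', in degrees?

29.3°

K_a = tan²(45° − φ/2) ⇒ 45° − φ/2 = arctan(√0.343) = 30.36°.
φ = 2(45° − 30.36°) = 29.29°.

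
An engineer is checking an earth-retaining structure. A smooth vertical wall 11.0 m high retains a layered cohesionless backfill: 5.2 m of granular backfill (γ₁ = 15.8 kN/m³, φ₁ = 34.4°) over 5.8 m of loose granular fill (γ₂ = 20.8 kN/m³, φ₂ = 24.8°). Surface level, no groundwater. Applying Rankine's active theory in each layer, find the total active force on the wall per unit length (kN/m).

K_a1 = tan²(45°−34.4°/2) = 0.2780; K_a2 = tan²(45°−24.8°/2) = 0.4090.
Layer 1: σ at base = K_a1 γ₁ h₁ = 22.84 kPa; P₁ = ½×22.84×5.2 = 59.38.
Layer 2: σ_v at top = γ₁h₁ = 82.16; σ_h top = K_a2×82.16 = 33.60; σ_h base = K_a2×(82.16+20.8×5.8) = 82.94.
P₂ = ½(33.60+82.94)×5.8 = 338.0. Total P_a = 59.38+338.0 = 397.4 kN/m.

397 kN/m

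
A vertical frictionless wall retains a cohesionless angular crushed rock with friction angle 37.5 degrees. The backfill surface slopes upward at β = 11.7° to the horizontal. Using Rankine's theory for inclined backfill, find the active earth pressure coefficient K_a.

0.255

K_a = cos β · (cos β − √(cos²β − cos²φ)) / (cos β + √(cos²β − cos²φ)).
cos β = 0.9792, cos φ = 0.7934, √(cos²β − cos²φ) = 0.5740.
K_a = 0.9792 × (0.9792 − 0.5740)/(0.9792 + 0.5740) = 0.2555.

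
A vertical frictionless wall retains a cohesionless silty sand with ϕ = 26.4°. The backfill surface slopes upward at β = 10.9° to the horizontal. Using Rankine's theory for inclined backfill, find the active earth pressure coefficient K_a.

0.411

K_a = cos β · (cos β − √(cos²β − cos²φ)) / (cos β + √(cos²β − cos²φ)).
cos β = 0.9820, cos φ = 0.8957, √(cos²β − cos²φ) = 0.4024.
K_a = 0.9820 × (0.9820 − 0.4024)/(0.9820 + 0.4024) = 0.4111.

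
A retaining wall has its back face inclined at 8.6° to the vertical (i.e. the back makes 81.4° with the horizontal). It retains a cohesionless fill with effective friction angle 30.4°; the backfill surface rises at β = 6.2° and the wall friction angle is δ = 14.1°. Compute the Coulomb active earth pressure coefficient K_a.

0.394

K_a = sin²(α+φ) / [sin²α · sin(α−δ) · (1 + √{sin(φ+δ)sin(φ−β) / (sin(α−δ)sin(α+β))})²].
With α = 81.4°, φ = 30.4°, δ = 14.1°, β = 6.2°: K_a = 0.3936.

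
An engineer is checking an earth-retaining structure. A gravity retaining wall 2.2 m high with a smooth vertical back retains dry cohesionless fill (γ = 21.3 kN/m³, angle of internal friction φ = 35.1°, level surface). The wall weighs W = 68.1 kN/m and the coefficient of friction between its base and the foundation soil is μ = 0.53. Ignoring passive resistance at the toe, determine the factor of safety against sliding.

K_a = tan²(45° − 35.1°/2) = 0.2698.
P_a = ½K_aγH² = 0.5×0.2698×21.3×2.2² = 13.91 kN/m, acting at H/3 = 0.7333 m above the base.
FS_sliding = μW / P_a = 0.53×68.1 / 13.91 = 2.595.

2.59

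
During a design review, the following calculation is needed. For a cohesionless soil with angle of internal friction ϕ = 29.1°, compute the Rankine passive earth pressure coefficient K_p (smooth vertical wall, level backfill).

2.89

K_p = (1 + sin φ)/(1 − sin φ) = tan²(45° + 29.1°/2) = 2.894.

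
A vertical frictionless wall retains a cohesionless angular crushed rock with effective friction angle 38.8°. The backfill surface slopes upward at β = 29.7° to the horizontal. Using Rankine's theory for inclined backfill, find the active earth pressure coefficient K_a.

0.336

K_a = cos β · (cos β − √(cos²β − cos²φ)) / (cos β + √(cos²β − cos²φ)).
cos β = 0.8686, cos φ = 0.7793, √(cos²β − cos²φ) = 0.3836.
K_a = 0.8686 × (0.8686 − 0.3836)/(0.8686 + 0.3836) = 0.3364.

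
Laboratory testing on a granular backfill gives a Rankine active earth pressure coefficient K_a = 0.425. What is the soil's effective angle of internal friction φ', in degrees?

K_a = tan²(45° − φ/2) ⇒ 45° − φ/2 = arctan(√0.425) = 33.10°.
φ = 2(45° − 33.10°) = 23.80°.

23.8°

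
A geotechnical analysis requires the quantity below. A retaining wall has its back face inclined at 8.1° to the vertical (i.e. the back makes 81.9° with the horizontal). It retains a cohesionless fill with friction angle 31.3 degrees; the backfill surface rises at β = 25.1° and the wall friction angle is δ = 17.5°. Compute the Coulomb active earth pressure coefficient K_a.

K_a = sin²(α+φ) / [sin²α · sin(α−δ) · (1 + √{sin(φ+δ)sin(φ−β) / (sin(α−δ)sin(α+β))})²].
With α = 81.9°, φ = 31.3°, δ = 17.5°, β = 25.1°: K_a = 0.5595.

0.560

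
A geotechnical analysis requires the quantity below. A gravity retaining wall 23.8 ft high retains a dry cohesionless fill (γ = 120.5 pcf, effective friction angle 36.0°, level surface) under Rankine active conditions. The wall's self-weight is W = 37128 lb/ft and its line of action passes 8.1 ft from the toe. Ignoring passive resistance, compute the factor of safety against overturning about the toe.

4.28

K_a = tan²(45° − 36.0°/2) = 0.2596.
P_a = ½K_aγH² = 0.5×0.2596×120.5×23.8² = 8860 lb/ft, acting at H/3 = 7.933 ft above the base.
Overturning moment M_o = P_a × H/3 = 8860 × 7.933 = 70290.
Resisting moment M_r = W × 8.1 = 37128 × 8.1 = 300700.
FS_overturning = M_r/M_o = 300700/70290 = 4.278.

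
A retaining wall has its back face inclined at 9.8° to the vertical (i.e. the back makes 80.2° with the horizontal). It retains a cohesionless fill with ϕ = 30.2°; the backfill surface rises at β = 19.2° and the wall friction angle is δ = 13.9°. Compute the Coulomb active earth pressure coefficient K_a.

K_a = sin²(α+φ) / [sin²α · sin(α−δ) · (1 + √{sin(φ+δ)sin(φ−β) / (sin(α−δ)sin(α+β))})²].
With α = 80.2°, φ = 30.2°, δ = 13.9°, β = 19.2°: K_a = 0.5163.

0.516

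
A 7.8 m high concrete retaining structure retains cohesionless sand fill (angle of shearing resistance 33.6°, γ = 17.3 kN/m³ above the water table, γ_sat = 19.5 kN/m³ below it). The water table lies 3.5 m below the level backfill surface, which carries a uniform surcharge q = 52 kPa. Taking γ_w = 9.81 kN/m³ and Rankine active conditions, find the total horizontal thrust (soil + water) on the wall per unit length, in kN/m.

338 kN/m

K_a = tan²(45° − φ/2) = 0.2875.
γ' = 19.5 − 9.81 = 9.690 kN/m³. h₂ = H − d_w = 4.3 m.
σ'_h: at surface K_a·q = 14.95; at WT K_a(q+γd_w) = 32.36; at base K_a(q+γd_w+γ'h₂) = 44.34 kPa.
P₁ = ½(14.95+32.36)×3.5 = 82.79; P₂ = ½(32.36+44.34)×4.3 = 164.9; P_w = ½γ_w h₂² = 90.69.
Total = 82.79+164.9+90.69 = 338.4 kN/m.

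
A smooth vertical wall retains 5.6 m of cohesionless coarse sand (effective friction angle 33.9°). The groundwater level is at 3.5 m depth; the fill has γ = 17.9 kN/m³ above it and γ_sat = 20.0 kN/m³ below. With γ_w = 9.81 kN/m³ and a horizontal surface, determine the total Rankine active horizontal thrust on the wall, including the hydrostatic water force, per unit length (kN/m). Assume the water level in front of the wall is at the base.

K_a = tan²(45° − φ/2) = 0.2839.
γ' = 20.0 − 9.81 = 10.19 kN/m³. Depth below WT = 2.1 m.
σ'_h at WT = K_a γ d_w = 17.79 kPa; at base = 17.79 + K_a γ' × 2.1 = 23.86 kPa.
P₁ (0–3.5 m) = ½×17.79×3.5 = 31.13. P₂ (3.5–5.6 m) = ½(17.79+23.86)×2.1 = 43.73.
P_w = ½ γ_w h₂² = 0.5×9.81×2.1² = 21.63. Total = 31.13+43.73+21.63 = 96.49 kN/m.

96.5 kN/m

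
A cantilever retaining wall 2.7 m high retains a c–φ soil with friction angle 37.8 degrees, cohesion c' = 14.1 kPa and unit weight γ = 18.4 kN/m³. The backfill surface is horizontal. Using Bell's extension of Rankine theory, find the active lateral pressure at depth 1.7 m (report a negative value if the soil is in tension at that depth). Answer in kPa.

K_a = (1 − sin φ)/(1 + sin φ) = 0.2400.
σ_a = K_a γ z − 2c√K_a = 0.2400×18.4×1.7 − 2×14.1×0.4899 = -6.308 kPa.

-6.31 kPa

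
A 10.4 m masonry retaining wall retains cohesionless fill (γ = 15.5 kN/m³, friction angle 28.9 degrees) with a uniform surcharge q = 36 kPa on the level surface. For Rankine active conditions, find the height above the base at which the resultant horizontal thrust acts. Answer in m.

K_a = 0.3484.
Triangular part P₁ = ½K_aγH² = 292.0 at H/3 = 3.467 m; rectangular part P₂ = K_a q H = 130.4 at H/2 = 5.200 m.
ȳ = (P₁·3.467 + P₂·5.200)/(P₁+P₂) = 4.002 m.

4.00 m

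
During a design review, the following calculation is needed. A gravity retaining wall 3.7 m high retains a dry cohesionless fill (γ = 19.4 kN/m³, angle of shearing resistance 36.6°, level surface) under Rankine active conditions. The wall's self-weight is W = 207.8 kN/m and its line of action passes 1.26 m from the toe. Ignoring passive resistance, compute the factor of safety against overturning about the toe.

6.32

K_a = tan²(45° − 36.6°/2) = 0.2530.
P_a = ½K_aγH² = 0.5×0.2530×19.4×3.7² = 33.59 kN/m, acting at H/3 = 1.233 m above the base.
Overturning moment M_o = P_a × H/3 = 33.59 × 1.233 = 41.43.
Resisting moment M_r = W × 1.26 = 207.8 × 1.26 = 261.8.
FS_overturning = M_r/M_o = 261.8/41.43 = 6.320.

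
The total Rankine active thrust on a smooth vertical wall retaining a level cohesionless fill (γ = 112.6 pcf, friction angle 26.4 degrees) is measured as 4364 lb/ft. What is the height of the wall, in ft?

14.2 ft

K_a = 0.3844. P_a = ½ K_a γ H² ⇒ H = √(2P_a/(K_a γ)).
H = √(2×4364/(0.3844×112.6)) = 14.20 ft.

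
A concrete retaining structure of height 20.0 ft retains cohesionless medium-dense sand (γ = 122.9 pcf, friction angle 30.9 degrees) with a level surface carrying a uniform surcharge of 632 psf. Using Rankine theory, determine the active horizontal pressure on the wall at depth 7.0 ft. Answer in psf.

480 psf

K_a = (1 − sin φ)/(1 + sin φ) = 0.3214.
σ_v = γz + q = 122.9 × 7.0 + 632 = 1492 psf.
σ_h = K_a σ_v = 0.3214 × 1492 = 479.6 psf.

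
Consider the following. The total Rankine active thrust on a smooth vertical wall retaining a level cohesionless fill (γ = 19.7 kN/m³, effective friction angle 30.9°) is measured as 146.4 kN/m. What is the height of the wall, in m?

6.80 m

K_a = 0.3214. P_a = ½ K_a γ H² ⇒ H = √(2P_a/(K_a γ)).
H = √(2×146.4/(0.3214×19.7)) = 6.800 m.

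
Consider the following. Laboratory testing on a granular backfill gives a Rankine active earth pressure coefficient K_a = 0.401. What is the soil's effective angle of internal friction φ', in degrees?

K_a = tan²(45° − φ/2) ⇒ 45° − φ/2 = arctan(√0.401) = 32.34°.
φ = 2(45° − 32.34°) = 25.31°.

25.3°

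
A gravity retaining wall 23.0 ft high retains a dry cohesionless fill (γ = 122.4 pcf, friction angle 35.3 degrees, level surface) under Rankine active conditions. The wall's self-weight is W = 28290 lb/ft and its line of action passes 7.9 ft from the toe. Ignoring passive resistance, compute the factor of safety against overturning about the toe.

K_a = tan²(45° − 35.3°/2) = 0.2675.
P_a = ½K_aγH² = 0.5×0.2675×122.4×23.0² = 8662 lb/ft, acting at H/3 = 7.667 ft above the base.
Overturning moment M_o = P_a × H/3 = 8662 × 7.667 = 66410.
Resisting moment M_r = W × 7.9 = 28290 × 7.9 = 223500.
FS_overturning = M_r/M_o = 223500/66410 = 3.366.

3.37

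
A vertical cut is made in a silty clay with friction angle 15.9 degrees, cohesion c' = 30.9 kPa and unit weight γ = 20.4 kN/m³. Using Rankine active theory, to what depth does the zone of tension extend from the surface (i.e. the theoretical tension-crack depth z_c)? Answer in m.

K_a = tan²(45° − 15.9°/2) = 0.5699; √K_a = 0.7549.
The active pressure is zero where K_a γ z = 2c√K_a, so z_c = 2c/(γ√K_a) = 2×30.9/(20.4×0.7549) = 4.013 m.

4.01 m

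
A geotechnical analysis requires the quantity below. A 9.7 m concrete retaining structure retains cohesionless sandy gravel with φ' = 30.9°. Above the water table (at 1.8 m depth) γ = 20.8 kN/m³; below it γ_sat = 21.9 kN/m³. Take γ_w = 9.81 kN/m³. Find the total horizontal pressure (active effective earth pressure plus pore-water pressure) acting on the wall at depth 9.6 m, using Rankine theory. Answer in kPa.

K_a = (1 − sin φ)/(1 + sin φ) = 0.3214.
γ' = 21.9 − 9.81 = 12.09 kN/m³.
Effective vertical stress at 9.6 m: σ'_v = 20.8×1.8 + 12.09×7.80 = 131.7 kPa.
σ'_h = K_a σ'_v = 0.3214 × 131.7 = 42.34 kPa; u = γ_w × 7.80 = 76.52 kPa.
Total σ_h = 42.34 + 76.52 = 118.9 kPa.

119 kPa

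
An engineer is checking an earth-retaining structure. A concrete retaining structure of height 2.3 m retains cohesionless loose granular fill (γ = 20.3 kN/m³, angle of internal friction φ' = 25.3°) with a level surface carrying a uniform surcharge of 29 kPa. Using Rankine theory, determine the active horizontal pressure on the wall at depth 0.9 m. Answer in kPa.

19.0 kPa

K_a = (1 − sin φ)/(1 + sin φ) = 0.4012.
σ_v = γz + q = 20.3 × 0.9 + 29 = 47.27 kPa.
σ_h = K_a σ_v = 0.4012 × 47.27 = 18.96 kPa.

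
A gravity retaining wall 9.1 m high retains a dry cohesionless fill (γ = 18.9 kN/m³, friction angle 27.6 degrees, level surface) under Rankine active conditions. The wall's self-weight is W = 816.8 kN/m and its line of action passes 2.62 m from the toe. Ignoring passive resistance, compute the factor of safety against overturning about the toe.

2.46

K_a = tan²(45° − 27.6°/2) = 0.3668.
P_a = ½K_aγH² = 0.5×0.3668×18.9×9.1² = 287.0 kN/m, acting at H/3 = 3.033 m above the base.
Overturning moment M_o = P_a × H/3 = 287.0 × 3.033 = 870.6.
Resisting moment M_r = W × 2.62 = 816.8 × 2.62 = 2140.
FS_overturning = M_r/M_o = 2140/870.6 = 2.458.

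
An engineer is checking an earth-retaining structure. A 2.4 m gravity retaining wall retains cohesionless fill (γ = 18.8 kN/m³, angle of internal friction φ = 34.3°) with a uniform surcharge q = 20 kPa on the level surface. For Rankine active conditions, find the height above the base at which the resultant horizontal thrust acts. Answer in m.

0.988 m

K_a = 0.2792.
Triangular part P₁ = ½K_aγH² = 15.11 at H/3 = 0.8000 m; rectangular part P₂ = K_a q H = 13.40 at H/2 = 1.200 m.
ȳ = (P₁·0.8000 + P₂·1.200)/(P₁+P₂) = 0.9880 m.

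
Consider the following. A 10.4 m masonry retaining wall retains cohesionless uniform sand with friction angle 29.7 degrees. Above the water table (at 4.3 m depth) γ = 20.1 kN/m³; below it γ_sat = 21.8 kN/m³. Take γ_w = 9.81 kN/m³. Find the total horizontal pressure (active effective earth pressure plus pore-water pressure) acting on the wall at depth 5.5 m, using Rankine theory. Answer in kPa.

K_a = (1 − sin φ)/(1 + sin φ) = 0.3374.
γ' = 21.8 − 9.81 = 11.99 kN/m³.
Effective vertical stress at 5.5 m: σ'_v = 20.1×4.3 + 11.99×1.20 = 100.8 kPa.
σ'_h = K_a σ'_v = 0.3374 × 100.8 = 34.01 kPa; u = γ_w × 1.20 = 11.77 kPa.
Total σ_h = 34.01 + 11.77 = 45.79 kPa.

45.8 kPa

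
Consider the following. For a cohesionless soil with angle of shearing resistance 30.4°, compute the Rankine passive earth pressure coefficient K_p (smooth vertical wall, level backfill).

3.05

K_p = (1 + sin φ)/(1 − sin φ) = tan²(45° + 30.4°/2) = 3.049.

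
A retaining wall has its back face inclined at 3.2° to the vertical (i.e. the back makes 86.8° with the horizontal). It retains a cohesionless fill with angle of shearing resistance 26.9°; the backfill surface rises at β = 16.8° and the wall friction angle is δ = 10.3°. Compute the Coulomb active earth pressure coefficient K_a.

0.485

K_a = sin²(α+φ) / [sin²α · sin(α−δ) · (1 + √{sin(φ+δ)sin(φ−β) / (sin(α−δ)sin(α+β))})²].
With α = 86.8°, φ = 26.9°, δ = 10.3°, β = 16.8°: K_a = 0.4854.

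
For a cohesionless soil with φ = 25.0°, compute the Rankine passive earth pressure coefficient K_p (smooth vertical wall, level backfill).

2.46

K_p = (1 + sin φ)/(1 − sin φ) = tan²(45° + 25.0°/2) = 2.464.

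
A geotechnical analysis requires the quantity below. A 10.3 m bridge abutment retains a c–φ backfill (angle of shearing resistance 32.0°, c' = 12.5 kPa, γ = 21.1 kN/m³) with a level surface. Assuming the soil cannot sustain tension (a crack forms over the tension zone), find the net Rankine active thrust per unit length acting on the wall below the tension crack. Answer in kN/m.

216 kN/m

K_a = 0.3073; √K_a = 0.5543.
Tension-crack depth z_c = 2c/(γ√K_a) = 2×12.5/(21.1×0.5543) = 2.137 m.
σ_a at base = K_a γ H − 2c√K_a = 0.3073×21.1×10.3 − 2×12.5×0.5543 = 52.92 kPa.
P_a = ½ × 52.92 × (H − z_c) = 0.5×52.92×8.163 = 216.0 kN/m.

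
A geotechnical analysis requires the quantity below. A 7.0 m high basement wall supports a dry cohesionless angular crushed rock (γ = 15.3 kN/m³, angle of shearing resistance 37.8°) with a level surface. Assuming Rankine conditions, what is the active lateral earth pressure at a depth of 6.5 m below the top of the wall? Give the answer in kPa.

K_a = (1 − sin φ)/(1 + sin φ) = 0.2400.
σ_h = K_a γ z = 0.2400 × 15.3 × 6.5 = 23.87 kPa.

23.9 kPa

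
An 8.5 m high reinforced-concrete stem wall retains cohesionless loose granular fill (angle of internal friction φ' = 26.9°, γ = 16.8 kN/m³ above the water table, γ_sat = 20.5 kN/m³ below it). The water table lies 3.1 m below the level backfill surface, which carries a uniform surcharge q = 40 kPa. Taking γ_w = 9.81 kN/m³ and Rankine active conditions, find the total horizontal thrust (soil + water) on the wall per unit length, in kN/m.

K_a = tan²(45° − φ/2) = 0.3770.
γ' = 20.5 − 9.81 = 10.69 kN/m³. h₂ = H − d_w = 5.4 m.
σ'_h: at surface K_a·q = 15.08; at WT K_a(q+γd_w) = 34.71; at base K_a(q+γd_w+γ'h₂) = 56.48 kPa.
P₁ = ½(15.08+34.71)×3.1 = 77.18; P₂ = ½(34.71+56.48)×5.4 = 246.2; P_w = ½γ_w h₂² = 143.0.
Total = 77.18+246.2+143.0 = 466.4 kN/m.

466 kN/m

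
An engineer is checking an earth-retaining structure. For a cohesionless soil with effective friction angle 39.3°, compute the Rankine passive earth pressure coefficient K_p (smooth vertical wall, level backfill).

K_p = (1 + sin φ)/(1 − sin φ) = tan²(45° + 39.3°/2) = 4.455.

4.46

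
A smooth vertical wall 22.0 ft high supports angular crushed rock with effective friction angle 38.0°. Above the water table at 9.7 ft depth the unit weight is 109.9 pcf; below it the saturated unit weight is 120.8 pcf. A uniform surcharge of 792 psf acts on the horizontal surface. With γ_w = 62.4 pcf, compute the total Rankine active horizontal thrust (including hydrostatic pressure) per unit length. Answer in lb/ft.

K_a = tan²(45° − φ/2) = 0.2379.
γ' = 120.8 − 62.4 = 58.40 pcf. h₂ = H − d_w = 12.3 ft.
σ'_h: at surface K_a·q = 188.4; at WT K_a(q+γd_w) = 442.0; at base K_a(q+γd_w+γ'h₂) = 612.9 psf.
P₁ = ½(188.4+442.0)×9.7 = 3057; P₂ = ½(442.0+612.9)×12.3 = 6487; P_w = ½γ_w h₂² = 4720.
Total = 3057+6487+4720 = 14270 lb/ft.

14300 lb/ft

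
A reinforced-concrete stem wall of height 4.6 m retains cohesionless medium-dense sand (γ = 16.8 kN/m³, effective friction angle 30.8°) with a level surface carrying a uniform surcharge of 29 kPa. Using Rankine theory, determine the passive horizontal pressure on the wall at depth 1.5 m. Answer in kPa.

K_p = (1 + sin φ)/(1 − sin φ) = 3.099.
σ_v = γz + q = 16.8 × 1.5 + 29 = 54.20 kPa.
σ_h = K_p σ_v = 3.099 × 54.20 = 168.0 kPa.

168 kPa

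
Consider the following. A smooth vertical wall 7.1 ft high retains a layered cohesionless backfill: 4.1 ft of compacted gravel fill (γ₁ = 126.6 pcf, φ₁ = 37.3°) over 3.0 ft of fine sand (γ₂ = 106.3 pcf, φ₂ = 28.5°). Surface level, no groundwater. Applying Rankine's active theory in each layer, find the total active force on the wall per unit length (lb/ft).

K_a1 = tan²(45°−37.3°/2) = 0.2453; K_a2 = tan²(45°−28.5°/2) = 0.3540.
Layer 1: σ at base = K_a1 γ₁ h₁ = 127.3 psf; P₁ = ½×127.3×4.1 = 261.1.
Layer 2: σ_v at top = γ₁h₁ = 519.1; σ_h top = K_a2×519.1 = 183.7; σ_h base = K_a2×(519.1+106.3×3.0) = 296.6.
P₂ = ½(183.7+296.6)×3.0 = 720.5. Total P_a = 261.1+720.5 = 981.5 lb/ft.

982 lb/ft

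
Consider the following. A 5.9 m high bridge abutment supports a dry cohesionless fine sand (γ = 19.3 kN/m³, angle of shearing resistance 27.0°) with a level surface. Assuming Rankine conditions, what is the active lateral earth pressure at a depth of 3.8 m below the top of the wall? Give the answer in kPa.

K_a = (1 − sin φ)/(1 + sin φ) = 0.3755.
σ_h = K_a γ z = 0.3755 × 19.3 × 3.8 = 27.54 kPa.

27.5 kPa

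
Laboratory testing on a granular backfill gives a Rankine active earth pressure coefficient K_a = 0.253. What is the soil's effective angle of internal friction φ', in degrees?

36.6°

K_a = tan²(45° − φ/2) ⇒ 45° − φ/2 = arctan(√0.253) = 26.70°.
φ = 2(45° − 26.70°) = 36.60°.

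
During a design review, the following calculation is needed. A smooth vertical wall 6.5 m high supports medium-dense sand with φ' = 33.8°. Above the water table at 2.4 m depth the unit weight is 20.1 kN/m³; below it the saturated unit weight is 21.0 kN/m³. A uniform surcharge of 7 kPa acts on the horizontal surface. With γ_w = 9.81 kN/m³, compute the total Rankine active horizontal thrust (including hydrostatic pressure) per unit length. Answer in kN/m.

K_a = tan²(45° − φ/2) = 0.2851.
γ' = 21.0 − 9.81 = 11.19 kN/m³. h₂ = H − d_w = 4.1 m.
σ'_h: at surface K_a·q = 1.996; at WT K_a(q+γd_w) = 15.75; at base K_a(q+γd_w+γ'h₂) = 28.83 kPa.
P₁ = ½(1.996+15.75)×2.4 = 21.29; P₂ = ½(15.75+28.83)×4.1 = 91.39; P_w = ½γ_w h₂² = 82.45.
Total = 21.29+91.39+82.45 = 195.1 kN/m.

195 kN/m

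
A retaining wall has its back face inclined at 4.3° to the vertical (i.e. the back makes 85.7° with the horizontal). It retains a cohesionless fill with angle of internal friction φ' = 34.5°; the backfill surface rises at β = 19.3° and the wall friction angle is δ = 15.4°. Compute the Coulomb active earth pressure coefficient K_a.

0.369

K_a = sin²(α+φ) / [sin²α · sin(α−δ) · (1 + √{sin(φ+δ)sin(φ−β) / (sin(α−δ)sin(α+β))})²].
With α = 85.7°, φ = 34.5°, δ = 15.4°, β = 19.3°: K_a = 0.3694.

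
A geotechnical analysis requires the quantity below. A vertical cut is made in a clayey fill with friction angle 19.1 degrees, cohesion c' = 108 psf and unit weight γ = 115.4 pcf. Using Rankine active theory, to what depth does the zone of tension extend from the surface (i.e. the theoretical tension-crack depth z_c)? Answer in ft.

2.63 ft

K_a = tan²(45° − 19.1°/2) = 0.5069; √K_a = 0.7120.
The active pressure is zero where K_a γ z = 2c√K_a, so z_c = 2c/(γ√K_a) = 2×108/(115.4×0.7120) = 2.629 ft.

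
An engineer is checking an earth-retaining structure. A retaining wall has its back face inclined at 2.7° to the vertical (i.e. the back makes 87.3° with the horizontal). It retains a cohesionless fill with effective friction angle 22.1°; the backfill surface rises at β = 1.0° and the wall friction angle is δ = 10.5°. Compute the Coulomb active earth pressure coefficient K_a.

K_a = sin²(α+φ) / [sin²α · sin(α−δ) · (1 + √{sin(φ+δ)sin(φ−β) / (sin(α−δ)sin(α+β))})²].
With α = 87.3°, φ = 22.1°, δ = 10.5°, β = 1.0°: K_a = 0.4377.

0.438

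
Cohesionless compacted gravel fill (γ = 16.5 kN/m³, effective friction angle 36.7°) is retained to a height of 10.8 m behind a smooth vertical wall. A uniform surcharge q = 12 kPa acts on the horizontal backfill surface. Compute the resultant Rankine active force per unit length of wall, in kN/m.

K_a = tan²(45° − φ/2) = 0.2519.
Soil triangle: ½ K_a γ H² = 0.5×0.2519×16.5×10.8² = 242.4 kN/m.
Surcharge rectangle: K_a q H = 0.2519×12×10.8 = 32.64 kN/m.
Total = 242.4 + 32.64 = 275.0 kN/m.

275 kN/m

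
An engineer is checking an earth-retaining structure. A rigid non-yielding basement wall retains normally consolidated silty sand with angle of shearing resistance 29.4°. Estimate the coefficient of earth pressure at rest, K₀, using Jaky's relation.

0.509

K₀ = 1 − sin φ' = 1 − sin 29.4° = 0.5091.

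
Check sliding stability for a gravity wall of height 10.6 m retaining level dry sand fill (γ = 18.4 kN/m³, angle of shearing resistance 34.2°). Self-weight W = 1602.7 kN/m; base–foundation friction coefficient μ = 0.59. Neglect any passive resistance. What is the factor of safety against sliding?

K_a = tan²(45° − 34.2°/2) = 0.2803.
P_a = ½K_aγH² = 0.5×0.2803×18.4×10.6² = 289.8 kN/m, acting at H/3 = 3.533 m above the base.
FS_sliding = μW / P_a = 0.59×1602.7 / 289.8 = 3.263.

3.26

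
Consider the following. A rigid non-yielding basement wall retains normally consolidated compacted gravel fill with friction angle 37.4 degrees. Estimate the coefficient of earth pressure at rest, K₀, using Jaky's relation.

K₀ = 1 − sin φ' = 1 − sin 37.4° = 0.3926.

0.393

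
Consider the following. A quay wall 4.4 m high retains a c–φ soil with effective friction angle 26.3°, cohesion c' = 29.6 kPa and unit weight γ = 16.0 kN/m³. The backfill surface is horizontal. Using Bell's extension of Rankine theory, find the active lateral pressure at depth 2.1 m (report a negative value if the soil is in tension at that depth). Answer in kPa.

K_a = (1 − sin φ)/(1 + sin φ) = 0.3859.
σ_a = K_a γ z − 2c√K_a = 0.3859×16.0×2.1 − 2×29.6×0.6212 = -23.81 kPa.

-23.8 kPa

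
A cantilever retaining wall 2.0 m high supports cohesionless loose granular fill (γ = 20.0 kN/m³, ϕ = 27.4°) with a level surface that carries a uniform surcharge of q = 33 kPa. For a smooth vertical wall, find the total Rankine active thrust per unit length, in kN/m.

39.2 kN/m

K_a = tan²(45° − φ/2) = 0.3697.
Soil triangle: ½ K_a γ H² = 0.5×0.3697×20.0×2.0² = 14.79 kN/m.
Surcharge rectangle: K_a q H = 0.3697×33×2.0 = 24.40 kN/m.
Total = 14.79 + 24.40 = 39.19 kN/m.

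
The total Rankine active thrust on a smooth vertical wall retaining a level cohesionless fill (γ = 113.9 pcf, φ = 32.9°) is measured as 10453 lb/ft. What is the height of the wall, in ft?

K_a = 0.2960. P_a = ½ K_a γ H² ⇒ H = √(2P_a/(K_a γ)).
H = √(2×10453/(0.2960×113.9)) = 24.90 ft.

24.9 ft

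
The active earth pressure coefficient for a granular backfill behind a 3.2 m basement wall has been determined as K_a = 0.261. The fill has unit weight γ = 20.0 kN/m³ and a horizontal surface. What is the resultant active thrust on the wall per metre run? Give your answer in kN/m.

26.7 kN/m

P = ½ K_a γ H² = 0.5 × 0.261 × 20.0 × 3.2² = 26.73 kN/m.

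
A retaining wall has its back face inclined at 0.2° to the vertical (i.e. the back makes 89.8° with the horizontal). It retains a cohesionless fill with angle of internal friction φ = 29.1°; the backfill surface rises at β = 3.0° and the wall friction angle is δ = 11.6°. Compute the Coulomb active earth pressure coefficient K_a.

K_a = sin²(α+φ) / [sin²α · sin(α−δ) · (1 + √{sin(φ+δ)sin(φ−β) / (sin(α−δ)sin(α+β))})²].
With α = 89.8°, φ = 29.1°, δ = 11.6°, β = 3.0°: K_a = 0.3294.

0.329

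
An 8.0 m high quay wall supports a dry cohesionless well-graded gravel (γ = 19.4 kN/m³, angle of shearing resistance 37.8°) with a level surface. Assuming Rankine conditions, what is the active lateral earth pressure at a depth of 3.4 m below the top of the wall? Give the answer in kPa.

15.8 kPa

K_a = (1 − sin φ)/(1 + sin φ) = 0.2400.
σ_h = K_a γ z = 0.2400 × 19.4 × 3.4 = 15.83 kPa.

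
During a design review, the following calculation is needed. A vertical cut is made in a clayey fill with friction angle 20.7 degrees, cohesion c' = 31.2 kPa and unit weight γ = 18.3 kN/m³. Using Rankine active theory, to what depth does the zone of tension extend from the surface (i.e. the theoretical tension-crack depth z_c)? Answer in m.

K_a = tan²(45° − 20.7°/2) = 0.4777; √K_a = 0.6911.
The active pressure is zero where K_a γ z = 2c√K_a, so z_c = 2c/(γ√K_a) = 2×31.2/(18.3×0.6911) = 4.934 m.

4.93 m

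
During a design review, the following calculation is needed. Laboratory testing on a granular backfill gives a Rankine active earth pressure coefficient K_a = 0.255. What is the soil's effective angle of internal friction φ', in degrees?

36.4°

K_a = tan²(45° − φ/2) ⇒ 45° − φ/2 = arctan(√0.255) = 26.79°.
φ = 2(45° − 26.79°) = 36.41°.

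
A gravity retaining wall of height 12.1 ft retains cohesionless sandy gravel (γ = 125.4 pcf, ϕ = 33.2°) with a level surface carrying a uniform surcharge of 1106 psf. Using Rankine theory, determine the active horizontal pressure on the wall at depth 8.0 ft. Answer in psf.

K_a = (1 − sin φ)/(1 + sin φ) = 0.2924.
σ_v = γz + q = 125.4 × 8.0 + 1106 = 2109 psf.
σ_h = K_a σ_v = 0.2924 × 2109 = 616.6 psf.

617 psf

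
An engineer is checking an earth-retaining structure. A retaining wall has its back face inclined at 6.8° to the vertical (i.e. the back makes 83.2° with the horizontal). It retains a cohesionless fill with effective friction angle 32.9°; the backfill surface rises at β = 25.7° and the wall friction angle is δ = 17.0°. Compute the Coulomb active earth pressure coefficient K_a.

K_a = sin²(α+φ) / [sin²α · sin(α−δ) · (1 + √{sin(φ+δ)sin(φ−β) / (sin(α−δ)sin(α+β))})²].
With α = 83.2°, φ = 32.9°, δ = 17.0°, β = 25.7°: K_a = 0.5032.

0.503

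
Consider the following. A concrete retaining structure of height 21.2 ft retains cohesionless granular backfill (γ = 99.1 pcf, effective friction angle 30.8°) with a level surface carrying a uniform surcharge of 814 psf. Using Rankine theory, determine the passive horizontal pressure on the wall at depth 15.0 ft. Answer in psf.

K_p = (1 + sin φ)/(1 − sin φ) = 3.099.
σ_v = γz + q = 99.1 × 15.0 + 814 = 2300 psf.
σ_h = K_p σ_v = 3.099 × 2300 = 7129 psf.

7130 psf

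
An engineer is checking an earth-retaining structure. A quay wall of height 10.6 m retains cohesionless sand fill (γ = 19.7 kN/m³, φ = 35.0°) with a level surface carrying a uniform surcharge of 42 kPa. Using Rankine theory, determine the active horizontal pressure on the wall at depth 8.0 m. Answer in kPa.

K_a = (1 − sin φ)/(1 + sin φ) = 0.2710.
σ_v = γz + q = 19.7 × 8.0 + 42 = 199.6 kPa.
σ_h = K_a σ_v = 0.2710 × 199.6 = 54.09 kPa.

54.1 kPa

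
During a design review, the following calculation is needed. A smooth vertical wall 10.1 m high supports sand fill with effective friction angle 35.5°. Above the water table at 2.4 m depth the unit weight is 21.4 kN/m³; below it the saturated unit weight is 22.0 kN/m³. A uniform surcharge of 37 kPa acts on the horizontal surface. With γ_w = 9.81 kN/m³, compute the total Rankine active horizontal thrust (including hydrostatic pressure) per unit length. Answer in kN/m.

K_a = tan²(45° − φ/2) = 0.2653.
γ' = 22.0 − 9.81 = 12.19 kN/m³. h₂ = H − d_w = 7.7 m.
σ'_h: at surface K_a·q = 9.815; at WT K_a(q+γd_w) = 23.44; at base K_a(q+γd_w+γ'h₂) = 48.34 kPa.
P₁ = ½(9.815+23.44)×2.4 = 39.90; P₂ = ½(23.44+48.34)×7.7 = 276.3; P_w = ½γ_w h₂² = 290.8.
Total = 39.90+276.3+290.8 = 607.1 kN/m.

607 kN/m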